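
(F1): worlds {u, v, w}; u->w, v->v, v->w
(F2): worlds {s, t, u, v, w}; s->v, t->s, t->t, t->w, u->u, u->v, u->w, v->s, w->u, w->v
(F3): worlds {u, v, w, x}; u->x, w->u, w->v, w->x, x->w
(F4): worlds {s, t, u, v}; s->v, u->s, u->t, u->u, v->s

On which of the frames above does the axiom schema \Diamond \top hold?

Frame correspondent (Sahlqvist): \forall x \exists y Rxy — i.e. seriality.
(F1): fails — world w has no successor.
(F2): holds.
(F3): fails — world v has no successor.
(F4): fails — world t has no successor.

(F2)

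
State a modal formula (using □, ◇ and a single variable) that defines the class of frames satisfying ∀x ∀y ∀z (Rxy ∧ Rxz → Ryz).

◇r → □◇r

The condition is the Euclidean property. The 5 schema ◇r → □◇r defines it.
Suppose ◇r→□◇r is valid. Take Rxy, Rxz and set V(r)={y}. Then ◇r at x, so □◇r at x, so ◇r at z, so some w with Rzw has r; w=y, i.e. Rzy. By symmetry of the argument, Ryz.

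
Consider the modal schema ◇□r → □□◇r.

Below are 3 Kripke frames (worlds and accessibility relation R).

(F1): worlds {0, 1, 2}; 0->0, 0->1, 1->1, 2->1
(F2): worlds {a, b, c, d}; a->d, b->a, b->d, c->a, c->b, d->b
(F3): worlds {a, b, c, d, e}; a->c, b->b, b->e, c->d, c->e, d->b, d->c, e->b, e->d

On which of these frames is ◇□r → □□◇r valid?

(F1)

Frame correspondent (Sahlqvist): ∀x ∀y ∀z ((xRy ∧ xR²z) → ∃w (yRw ∧ zRw)) — i.e. a generalized confluence (Geach) condition.
(F1): holds.
(F2): fails — aRd, aR²b but no w with dRw and bRw.
(F3): fails — aRc, aR²d but no w with cRw and dRw.
Valid on: (F1).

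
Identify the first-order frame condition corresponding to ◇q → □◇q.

Suppose ◇q→□◇q is valid. Take Rxy, Rxz and set V(q)={y}. Then ◇q at x, so □◇q at x, so ◇q at z, so some w with Rzw has q; w=y, i.e. Rzy. By symmetry of the argument, Ryz.

the Euclidean property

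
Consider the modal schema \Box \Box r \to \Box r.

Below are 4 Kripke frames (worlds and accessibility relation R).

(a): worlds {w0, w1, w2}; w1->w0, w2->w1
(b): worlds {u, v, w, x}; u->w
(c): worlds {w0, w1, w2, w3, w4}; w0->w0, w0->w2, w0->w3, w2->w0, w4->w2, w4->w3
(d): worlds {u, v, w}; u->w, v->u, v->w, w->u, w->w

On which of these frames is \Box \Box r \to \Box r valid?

The schema corresponds to density: \forall x \forall y (Rxy \to \exists z (Rxz \wedge Rzy)).
(a): fails — Rw1w0 but no z with Rw1z and Rzw0.
(b): fails — Ruw but no z with Ruz and Rzw.
(c): fails — Rw4w2 but no z with Rw4z and Rzw2.
(d): holds.

(d)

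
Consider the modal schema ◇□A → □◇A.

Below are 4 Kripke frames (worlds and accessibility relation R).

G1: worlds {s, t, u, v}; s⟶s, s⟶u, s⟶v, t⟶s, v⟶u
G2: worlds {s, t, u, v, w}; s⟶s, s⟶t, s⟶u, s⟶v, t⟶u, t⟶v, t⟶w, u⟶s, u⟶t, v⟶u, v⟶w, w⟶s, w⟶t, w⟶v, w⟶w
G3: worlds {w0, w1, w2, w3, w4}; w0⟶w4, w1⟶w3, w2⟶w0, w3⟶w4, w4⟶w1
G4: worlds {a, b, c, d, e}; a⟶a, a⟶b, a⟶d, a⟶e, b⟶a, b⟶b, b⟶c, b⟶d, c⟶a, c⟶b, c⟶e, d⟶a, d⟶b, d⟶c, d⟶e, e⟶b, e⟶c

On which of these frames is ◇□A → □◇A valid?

G3, G4

This is the axiom for convergence; its first-order frame correspondent is ∀x ∀y ∀z (Rxy ∧ Rxz → ∃w (Ryw ∧ Rzw)).
G1: fails — Rsv and Rsu but v and u have no common successor.
G2: fails — Rsv and Rsu but v and u have no common successor.
G3: ✓.
G4: ✓.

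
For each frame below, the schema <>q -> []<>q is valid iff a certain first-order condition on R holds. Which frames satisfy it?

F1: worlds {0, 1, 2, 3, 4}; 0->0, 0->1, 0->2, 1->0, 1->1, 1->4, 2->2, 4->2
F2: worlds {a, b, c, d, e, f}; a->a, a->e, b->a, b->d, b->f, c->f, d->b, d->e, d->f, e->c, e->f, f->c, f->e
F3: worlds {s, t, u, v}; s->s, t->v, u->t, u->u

This is the axiom for the Euclidean property; its first-order frame correspondent is forall x forall y forall z (Rxy & Rxz -> Ryz).
F1: fails — R02 and R00 but not R20.
F2: fails — Rae and Rae but not Ree.
F3: fails — Rtv and Rtv but not Rvv.
Valid on no frame.

none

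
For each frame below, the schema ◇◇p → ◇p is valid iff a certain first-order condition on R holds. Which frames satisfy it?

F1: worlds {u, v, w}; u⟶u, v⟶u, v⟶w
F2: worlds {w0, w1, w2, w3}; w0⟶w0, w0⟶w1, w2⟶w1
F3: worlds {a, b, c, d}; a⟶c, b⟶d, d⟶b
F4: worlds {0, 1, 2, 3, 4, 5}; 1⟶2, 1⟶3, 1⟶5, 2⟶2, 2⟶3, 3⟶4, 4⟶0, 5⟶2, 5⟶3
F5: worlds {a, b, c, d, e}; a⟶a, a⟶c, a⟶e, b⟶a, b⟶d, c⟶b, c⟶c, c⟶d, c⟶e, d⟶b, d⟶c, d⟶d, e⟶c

This is the axiom for transitivity; its first-order frame correspondent is ∀x ∀y ∀z (Rxy ∧ Ryz → Rxz).
F1: ✓.
F2: ✓.
F3: fails — Rdb and Rbd but not Rdd.
F4: fails — R34 and R40 but not R30.
F5: fails — Rdc and Rce but not Rde.
Valid on: F1, F2.

F1, F2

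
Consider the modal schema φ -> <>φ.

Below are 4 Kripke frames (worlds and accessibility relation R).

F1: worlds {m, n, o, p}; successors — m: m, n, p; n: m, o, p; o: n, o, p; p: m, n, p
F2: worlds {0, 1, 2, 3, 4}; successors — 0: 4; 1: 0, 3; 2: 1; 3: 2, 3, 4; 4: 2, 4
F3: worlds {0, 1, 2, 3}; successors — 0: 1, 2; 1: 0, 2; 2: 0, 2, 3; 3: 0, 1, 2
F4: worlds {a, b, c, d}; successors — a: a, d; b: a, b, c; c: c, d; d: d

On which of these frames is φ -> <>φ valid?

The schema corresponds to reflexivity: forall x Rxx.
F1: fails — world n does not see itself.
F2: fails — world 0 does not see itself.
F3: fails — world 0 does not see itself.
F4: ✓.
Valid on: F4.

F4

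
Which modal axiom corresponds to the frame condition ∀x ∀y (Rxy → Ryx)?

The condition is symmetry. The B schema p → □◇p defines it.
Suppose p→□◇p is valid. Take Rxy and set V(p)={x}. Then p at x, so □◇p at x, so ◇p at y, so some z with Ryz has p; z=x, i.e. Ryx.

p → □◇p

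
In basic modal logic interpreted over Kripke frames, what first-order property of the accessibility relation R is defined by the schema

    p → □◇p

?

Suppose p→□◇p is valid. Take Rxy and set V(p)={x}. Then p at x, so □◇p at x, so ◇p at y, so some z with Ryz has p; z=x, i.e. Ryx.

Symmetry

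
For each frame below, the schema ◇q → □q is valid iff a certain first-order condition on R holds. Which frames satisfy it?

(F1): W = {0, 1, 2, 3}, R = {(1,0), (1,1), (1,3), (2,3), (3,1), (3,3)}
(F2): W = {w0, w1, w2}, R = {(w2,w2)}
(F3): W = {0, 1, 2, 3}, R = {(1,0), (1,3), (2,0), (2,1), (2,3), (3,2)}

The schema corresponds to partial functionality: ∀x ∀y ∀z (Rxy ∧ Rxz → y = z).
(F1): fails — 1 sees both 0 and 1.
(F2): ✓.
(F3): fails — 1 sees both 0 and 3.
Valid on: (F2).

(F2)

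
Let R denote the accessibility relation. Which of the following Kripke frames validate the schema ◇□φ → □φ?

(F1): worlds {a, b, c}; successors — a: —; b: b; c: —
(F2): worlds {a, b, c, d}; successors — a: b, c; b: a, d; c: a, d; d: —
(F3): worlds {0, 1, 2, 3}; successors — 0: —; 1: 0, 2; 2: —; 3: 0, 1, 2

(F1)

Frame correspondent (Sahlqvist): ∀x ∀y ∀z (Rxy ∧ Rxz → Ryz) — i.e. the Euclidean property.
(F1): satisfies the condition.
(F2): fails — Rab and Rab but not Rbb.
(F3): fails — R10 and R10 but not R00.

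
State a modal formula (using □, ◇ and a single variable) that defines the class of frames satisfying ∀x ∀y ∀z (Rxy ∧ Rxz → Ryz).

This is the Euclidean property; the standard corresponding axiom is 5: ◇ψ → □◇ψ.
Suppose ◇ψ→□◇ψ is valid. Take Rxy, Rxz and set V(ψ)={y}. Then ◇ψ at x, so □◇ψ at x, so ◇ψ at z, so some w with Rzw has ψ; w=y, i.e. Rzy. By symmetry of the argument, Ryz.

◇ψ → □◇ψ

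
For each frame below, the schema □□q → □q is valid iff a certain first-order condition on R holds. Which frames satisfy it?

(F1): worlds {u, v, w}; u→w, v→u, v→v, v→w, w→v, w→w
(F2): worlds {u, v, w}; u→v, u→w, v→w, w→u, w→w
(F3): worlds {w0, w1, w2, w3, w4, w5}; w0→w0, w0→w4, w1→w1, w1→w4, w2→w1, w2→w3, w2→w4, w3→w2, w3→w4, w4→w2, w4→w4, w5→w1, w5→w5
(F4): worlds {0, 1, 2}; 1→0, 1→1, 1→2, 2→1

(F1), (F4)

This is the axiom for density; its first-order frame correspondent is ∀x ∀y (Rxy → ∃z (Rxz ∧ Rzy)).
(F1): condition met.
(F2): fails — Ruv but no z with Ruz and Rzv.
(F3): fails — Rw2w3 but no z with Rw2z and Rzw3.
(F4): condition met.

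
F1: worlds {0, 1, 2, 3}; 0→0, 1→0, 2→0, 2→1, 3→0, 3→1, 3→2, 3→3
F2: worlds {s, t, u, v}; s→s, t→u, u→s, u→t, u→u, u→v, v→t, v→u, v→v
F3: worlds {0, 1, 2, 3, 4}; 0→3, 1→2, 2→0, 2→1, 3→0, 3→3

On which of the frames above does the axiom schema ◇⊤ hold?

F1, F2

The schema corresponds to seriality: ∀x ∃y Rxy.
F1: holds.
F2: holds.
F3: fails — world 4 has no successor.
Valid on: F1, F2.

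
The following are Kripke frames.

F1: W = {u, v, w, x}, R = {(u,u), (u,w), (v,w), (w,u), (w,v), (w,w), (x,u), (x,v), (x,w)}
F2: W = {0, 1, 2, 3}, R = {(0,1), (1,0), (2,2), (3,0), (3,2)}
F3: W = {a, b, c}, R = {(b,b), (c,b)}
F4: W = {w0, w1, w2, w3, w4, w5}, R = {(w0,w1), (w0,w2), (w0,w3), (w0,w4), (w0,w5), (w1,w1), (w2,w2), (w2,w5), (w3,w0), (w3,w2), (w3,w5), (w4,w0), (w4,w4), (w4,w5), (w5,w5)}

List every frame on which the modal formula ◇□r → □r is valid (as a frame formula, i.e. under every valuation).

F3

The schema corresponds to the Euclidean property: ∀x ∀y ∀z (Rxy ∧ Rxz → Ryz).
F1: fails — Rwu and Rwv but not Ruv.
F2: fails — R01 and R01 but not R11.
F3: condition met.
F4: fails — Rw0w4 and Rw0w1 but not Rw4w1.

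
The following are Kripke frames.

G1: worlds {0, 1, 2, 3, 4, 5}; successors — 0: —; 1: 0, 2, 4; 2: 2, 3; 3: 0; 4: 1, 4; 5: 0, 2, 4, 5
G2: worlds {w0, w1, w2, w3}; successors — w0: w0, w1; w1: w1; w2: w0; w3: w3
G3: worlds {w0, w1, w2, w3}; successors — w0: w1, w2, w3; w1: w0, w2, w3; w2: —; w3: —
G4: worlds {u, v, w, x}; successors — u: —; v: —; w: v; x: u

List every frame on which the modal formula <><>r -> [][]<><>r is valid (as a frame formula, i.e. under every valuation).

G4

Frame correspondent (Sahlqvist): forall x forall y forall z ((x R^2 y & x R^2 z) -> exists w (y = w & z R^2 w)) — i.e. a generalized confluence (Geach) condition.
G1: fails — 1R²1, 1R²2 but no w with 1=w and 2R²w.
G2: fails — w0R²w0, w0R²w1 but no w with w0=w and w1R²w.
G3: fails — w0R²w0, w0R²w2 but no w with w0=w and w2R²w.
G4: ✓.
Valid on: G4.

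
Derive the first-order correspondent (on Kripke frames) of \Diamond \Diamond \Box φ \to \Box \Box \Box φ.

\forall x \forall y \forall z ((x R^2 y \wedge x R^3 z) \to \exists w (yRw \wedge z = w))

This is a Sahlqvist (Geach-type) schema ◇^2□^1φ → □^3◇^0φ.
First-order correspondent: \forall x \forall y \forall z ((x R^2 y \wedge x R^3 z) \to \exists w (yRw \wedge z = w)).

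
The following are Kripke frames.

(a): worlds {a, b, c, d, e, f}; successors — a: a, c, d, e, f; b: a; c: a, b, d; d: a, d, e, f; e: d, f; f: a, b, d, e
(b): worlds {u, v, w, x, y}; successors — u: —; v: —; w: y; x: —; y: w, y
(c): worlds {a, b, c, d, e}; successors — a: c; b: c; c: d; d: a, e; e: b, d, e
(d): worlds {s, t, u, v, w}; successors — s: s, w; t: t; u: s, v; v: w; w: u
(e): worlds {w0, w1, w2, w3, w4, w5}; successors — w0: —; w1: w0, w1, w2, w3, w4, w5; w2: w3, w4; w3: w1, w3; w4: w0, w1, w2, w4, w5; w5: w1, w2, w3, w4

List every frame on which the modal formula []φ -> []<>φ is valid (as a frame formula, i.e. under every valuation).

This is the axiom for a generalized confluence (Geach) condition; its first-order frame correspondent is forall x forall z (xRz -> exists w (xRw & zRw)).
(a): holds.
(b): holds.
(c): fails — aRc but no w with aRw and cRw.
(d): fails — sRw but no w* with sRw* and wRw*.
(e): fails — w1Rw0 but no w with w1Rw and w0Rw.

(a), (b)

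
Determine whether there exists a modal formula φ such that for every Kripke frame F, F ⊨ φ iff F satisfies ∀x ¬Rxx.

No

Modal frame validity is preserved under surjective bounded morphisms.
The 5-cycle (worlds s,t,u,v,w with s→t→u→v→w→s) is irreflexive, and the map sending every world to a single reflexive point • is a surjective bounded morphism (forth: every edge maps to (•,•); back: every world has a successor). So any modal formula valid on the 5-cycle is also valid on the reflexive point, which is not irreflexive.
Hence irreflexivity is not modally definable.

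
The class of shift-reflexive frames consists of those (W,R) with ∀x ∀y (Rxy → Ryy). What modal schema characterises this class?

A defining formula is □(□q → q) (the T□ axiom).

□(□q → q)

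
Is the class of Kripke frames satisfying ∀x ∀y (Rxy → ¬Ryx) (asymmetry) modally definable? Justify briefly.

Not definable by any modal formula

Any modally definable frame class is closed under surjective bounded morphisms.
The 3-cycle (worlds 0,1,2 with 0→1→2→0) is asymmetric. Mapping every world to a single reflexive point • is a surjective bounded morphism, and the reflexive point is not asymmetric (R•• but asymmetry requires ¬R••).
Hence asymmetry is not modally definable.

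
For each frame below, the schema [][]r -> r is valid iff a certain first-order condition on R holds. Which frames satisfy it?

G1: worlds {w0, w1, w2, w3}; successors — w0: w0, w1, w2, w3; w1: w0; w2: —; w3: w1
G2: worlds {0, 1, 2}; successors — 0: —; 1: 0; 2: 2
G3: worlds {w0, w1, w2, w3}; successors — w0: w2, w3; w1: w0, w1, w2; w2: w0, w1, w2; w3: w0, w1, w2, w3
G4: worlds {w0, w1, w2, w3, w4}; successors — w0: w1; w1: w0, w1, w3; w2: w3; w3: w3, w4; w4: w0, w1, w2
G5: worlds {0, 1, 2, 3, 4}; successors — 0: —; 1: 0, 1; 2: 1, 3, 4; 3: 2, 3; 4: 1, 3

This is the axiom for a generalized confluence (Geach) condition; its first-order frame correspondent is forall x exists w (x R^2 w & x = w).
G1: fails — at w2 but no w with w2R²w and w2=w.
G2: fails — at 0 but no w with 0R²w and 0=w.
G3: ✓.
G4: fails — at w2 but no w with w2R²w and w2=w.
G5: fails — at 0 but no w with 0R²w and 0=w.

G3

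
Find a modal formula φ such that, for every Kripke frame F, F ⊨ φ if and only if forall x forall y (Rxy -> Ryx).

A defining formula is p → □◇p (the B axiom).
Suppose p→□◇p is valid. Take Rxy and set V(p)={x}. Then p at x, so □◇p at x, so ◇p at y, so some z with Ryz has p; z=x, i.e. Ryx.

p → □◇p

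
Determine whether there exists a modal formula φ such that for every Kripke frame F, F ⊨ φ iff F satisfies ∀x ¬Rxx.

No

Modal frame validity is preserved under surjective bounded morphisms.
The 2-cycle (worlds a,b with a→b→a) is irreflexive, and the map sending every world to a single reflexive point • is a surjective bounded morphism (forth: every edge maps to (•,•); back: every world has a successor). So any modal formula valid on the 2-cycle is also valid on the reflexive point, which is not irreflexive.
So the class is not modally definable.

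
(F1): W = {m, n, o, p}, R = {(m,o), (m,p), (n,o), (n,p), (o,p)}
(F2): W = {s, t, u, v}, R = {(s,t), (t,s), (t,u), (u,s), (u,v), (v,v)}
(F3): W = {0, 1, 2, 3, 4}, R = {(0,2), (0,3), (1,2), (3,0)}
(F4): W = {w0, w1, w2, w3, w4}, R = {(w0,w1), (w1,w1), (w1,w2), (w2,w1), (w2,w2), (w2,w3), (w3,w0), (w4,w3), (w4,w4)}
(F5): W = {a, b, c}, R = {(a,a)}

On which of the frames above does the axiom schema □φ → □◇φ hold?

Frame correspondent (Sahlqvist): ∀x ∀z (xRz → ∃w (xRw ∧ zRw)) — i.e. a generalized confluence (Geach) condition.
(F1): fails — mRp but no w with mRw and pRw.
(F2): fails — sRt but no w with sRw and tRw.
(F3): fails — 0R2 but no w with 0Rw and 2Rw.
(F4): fails — w2Rw3 but no w with w2Rw and w3Rw.
(F5): ✓.

(F5)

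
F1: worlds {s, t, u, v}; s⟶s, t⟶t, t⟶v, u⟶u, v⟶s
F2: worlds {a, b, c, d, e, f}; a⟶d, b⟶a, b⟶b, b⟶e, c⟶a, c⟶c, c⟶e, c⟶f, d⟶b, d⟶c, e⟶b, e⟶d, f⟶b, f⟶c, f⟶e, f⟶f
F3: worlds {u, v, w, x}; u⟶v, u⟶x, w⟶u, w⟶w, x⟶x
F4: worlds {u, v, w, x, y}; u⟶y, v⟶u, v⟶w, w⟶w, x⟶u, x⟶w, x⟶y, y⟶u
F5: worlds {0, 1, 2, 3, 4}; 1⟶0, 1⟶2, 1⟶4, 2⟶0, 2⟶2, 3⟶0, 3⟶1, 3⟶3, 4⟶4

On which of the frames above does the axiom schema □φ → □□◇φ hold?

Frame correspondent (Sahlqvist): ∀x ∀z (xR²z → ∃w (xRw ∧ zRw)) — i.e. a generalized confluence (Geach) condition.
F1: fails — tR²s but no w with tRw and sRw.
F2: fails — aR²b but no w with aRw and bRw.
F3: fails — wR²u but no t with wRt and uRt.
F4: satisfies the condition.
F5: fails — 1R²0 but no w with 1Rw and 0Rw.
Valid on: F4.

F4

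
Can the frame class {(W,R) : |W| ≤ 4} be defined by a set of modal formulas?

If a class were modally definable it would be closed under disjoint unions (Goldblatt–Thomason).
Any modal formula valid on each of 5 disjoint one-world frames is valid on their disjoint union (validity is preserved under disjoint unions). Each one-world frame has |W|=1≤4, but the union has |W|=5.
So the class is not modally definable.

No — not modally definable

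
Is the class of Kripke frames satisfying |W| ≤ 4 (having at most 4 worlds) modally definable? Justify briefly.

Modal frame validity is preserved under disjoint unions.
Any modal formula valid on each of 5 disjoint one-world frames is valid on their disjoint union (validity is preserved under disjoint unions). Each one-world frame has |W|=1≤4, but the union has |W|=5.
Hence having at most 4 worlds is not modally definable.

No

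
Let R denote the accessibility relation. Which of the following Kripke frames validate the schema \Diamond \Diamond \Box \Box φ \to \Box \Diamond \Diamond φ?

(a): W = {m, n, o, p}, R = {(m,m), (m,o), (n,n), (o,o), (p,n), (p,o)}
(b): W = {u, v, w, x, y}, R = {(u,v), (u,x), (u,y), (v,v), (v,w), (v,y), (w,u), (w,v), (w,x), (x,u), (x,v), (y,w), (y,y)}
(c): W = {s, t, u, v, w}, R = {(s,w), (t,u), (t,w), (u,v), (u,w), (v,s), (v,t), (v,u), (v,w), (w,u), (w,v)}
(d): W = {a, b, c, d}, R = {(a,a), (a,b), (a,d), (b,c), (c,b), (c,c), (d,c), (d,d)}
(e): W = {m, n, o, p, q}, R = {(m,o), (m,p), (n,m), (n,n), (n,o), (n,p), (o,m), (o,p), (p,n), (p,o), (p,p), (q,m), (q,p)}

The schema corresponds to a generalized confluence (Geach) condition: \forall x \forall y \forall z ((x R^2 y \wedge xRz) \to \exists w (y R^2 w \wedge z R^2 w)).
(a): fails — pR²n, pRo but no w with nR²w and oR²w.
(b): holds.
(c): holds.
(d): holds.
(e): holds.

(b), (c), (d), (e)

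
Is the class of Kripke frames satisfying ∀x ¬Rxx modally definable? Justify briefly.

Not definable by any modal formula

Any modally definable frame class is closed under surjective bounded morphisms.
The 5-cycle (worlds 0,1,2,3,4 with 0→1→2→3→4→0) is irreflexive, and the map sending every world to a single reflexive point • is a surjective bounded morphism (forth: every edge maps to (•,•); back: every world has a successor). So any modal formula valid on the 5-cycle is also valid on the reflexive point, which is not irreflexive.
Hence irreflexivity is not modally definable.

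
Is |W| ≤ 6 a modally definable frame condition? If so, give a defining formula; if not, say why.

If a class were modally definable it would be closed under disjoint unions (Goldblatt–Thomason).
Any modal formula valid on each of 7 disjoint one-world frames is valid on their disjoint union (validity is preserved under disjoint unions). Each one-world frame has |W|=1≤6, but the union has |W|=7.
Hence having at most 6 worlds is not modally definable.

Not definable by any modal formula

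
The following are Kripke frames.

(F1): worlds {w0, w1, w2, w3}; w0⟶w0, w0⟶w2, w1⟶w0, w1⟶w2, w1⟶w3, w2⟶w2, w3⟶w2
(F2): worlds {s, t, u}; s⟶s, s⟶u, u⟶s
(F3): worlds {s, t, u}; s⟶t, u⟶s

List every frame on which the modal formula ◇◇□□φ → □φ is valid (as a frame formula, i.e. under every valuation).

(F2)

This is the axiom for a generalized confluence (Geach) condition; its first-order frame correspondent is ∀x ∀y ∀z ((xR²y ∧ xRz) → ∃w (yR²w ∧ z = w)).
(F1): fails — w0R²w2, w0Rw0 but no w with w2R²w and w0=w.
(F2): ✓.
(F3): fails — uR²t, uRs but no w with tR²w and s=w.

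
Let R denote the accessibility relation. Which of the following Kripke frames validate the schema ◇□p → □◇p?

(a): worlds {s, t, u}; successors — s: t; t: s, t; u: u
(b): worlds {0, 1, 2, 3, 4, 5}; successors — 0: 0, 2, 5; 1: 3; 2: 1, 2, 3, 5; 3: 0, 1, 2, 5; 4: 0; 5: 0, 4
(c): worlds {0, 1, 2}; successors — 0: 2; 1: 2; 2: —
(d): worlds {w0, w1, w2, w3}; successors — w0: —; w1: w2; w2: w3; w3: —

Frame correspondent (Sahlqvist): ∀x ∀y ∀z (Rxy ∧ Rxz → ∃w (Ryw ∧ Rzw)) — i.e. convergence.
(a): ✓.
(b): fails — R02 and R05 but 2 and 5 have no common successor.
(c): fails — R02 and R02 but 2 and 2 have no common successor.
(d): fails — Rw2w3 and Rw2w3 but w3 and w3 have no common successor.
Valid on: (a).

(a)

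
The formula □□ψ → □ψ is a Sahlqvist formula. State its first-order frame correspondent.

Suppose □□ψ→□ψ is valid. Take Rxy and set V(ψ)={w : xR²w}. Then □□ψ at x, so □ψ at x, so ψ at y, i.e. ∃z(Rxz∧Rzy).

Density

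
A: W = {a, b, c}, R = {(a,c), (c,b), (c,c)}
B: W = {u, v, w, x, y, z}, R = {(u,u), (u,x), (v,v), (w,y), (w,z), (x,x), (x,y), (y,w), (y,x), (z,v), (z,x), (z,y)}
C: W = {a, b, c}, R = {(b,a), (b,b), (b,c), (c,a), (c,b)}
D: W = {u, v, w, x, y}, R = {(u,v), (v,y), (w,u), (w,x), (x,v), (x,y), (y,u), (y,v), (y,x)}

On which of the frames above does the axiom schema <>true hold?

B, D

The schema corresponds to seriality: forall x exists y Rxy.
A: fails — world b has no successor.
B: condition met.
C: fails — world a has no successor.
D: condition met.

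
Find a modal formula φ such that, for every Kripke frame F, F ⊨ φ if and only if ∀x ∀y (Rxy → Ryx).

A defining formula is s → □◇s (the B axiom).
Suppose s→□◇s is valid. Take Rxy and set V(s)={x}. Then s at x, so □◇s at x, so ◇s at y, so some z with Ryz has s; z=x, i.e. Ryx.

s → □◇s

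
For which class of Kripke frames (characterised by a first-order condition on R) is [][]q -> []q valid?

Suppose □□q→□q is valid. Take Rxy and set V(q)={w : xR²w}. Then □□q at x, so □q at x, so q at y, i.e. ∃z(Rxz∧Rzy).
The converse is a direct semantic check.
So the correspondent is density.

density: forall x forall y (Rxy -> exists z (Rxz & Rzy))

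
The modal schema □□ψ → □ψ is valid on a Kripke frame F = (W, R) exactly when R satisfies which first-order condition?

Density

Suppose □□ψ→□ψ is valid. Take Rxy and set V(ψ)={w : xR²w}. Then □□ψ at x, so □ψ at x, so ψ at y, i.e. ∃z(Rxz∧Rzy).
Conversely, any frame satisfying ∀x ∀y (Rxy → ∃z (Rxz ∧ Rzy)) validates the schema.
So the correspondent is density.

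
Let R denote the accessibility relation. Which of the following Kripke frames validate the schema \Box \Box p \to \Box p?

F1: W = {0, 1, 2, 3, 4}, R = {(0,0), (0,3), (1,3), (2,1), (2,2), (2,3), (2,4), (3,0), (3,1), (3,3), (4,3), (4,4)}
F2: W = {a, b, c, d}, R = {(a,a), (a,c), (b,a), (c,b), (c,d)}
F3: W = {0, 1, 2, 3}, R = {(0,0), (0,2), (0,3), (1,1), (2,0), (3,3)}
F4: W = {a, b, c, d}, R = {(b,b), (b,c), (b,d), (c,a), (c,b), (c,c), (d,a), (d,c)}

The schema corresponds to density: \forall x \forall y (Rxy \to \exists z (Rxz \wedge Rzy)).
F1: condition met.
F2: fails — Rcd but no z with Rcz and Rzd.
F3: condition met.
F4: condition met.

F1, F3, F4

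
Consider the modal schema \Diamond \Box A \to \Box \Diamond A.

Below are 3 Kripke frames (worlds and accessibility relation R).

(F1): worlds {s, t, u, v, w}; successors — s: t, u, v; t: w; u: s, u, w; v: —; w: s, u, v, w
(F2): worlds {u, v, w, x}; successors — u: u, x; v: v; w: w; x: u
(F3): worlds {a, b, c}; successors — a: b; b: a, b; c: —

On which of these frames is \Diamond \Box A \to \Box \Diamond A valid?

(F2), (F3)

This is the axiom for convergence; its first-order frame correspondent is \forall x \forall y \forall z (Rxy \wedge Rxz \to \exists w (Ryw \wedge Rzw)).
(F1): fails — Rsv and Rsv but v and v have no common successor.
(F2): ✓.
(F3): ✓.
Valid on: (F2), (F3).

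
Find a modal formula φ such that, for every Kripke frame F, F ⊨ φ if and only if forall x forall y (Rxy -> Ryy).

The condition is shift-reflexivity. The T□ schema □(□r → r) defines it.
Suppose □(□r→r) is valid. Take Rxy and set V(r)={w : Ryw}. Then at y, □r holds; since □(□r→r) at x, □r→r at y, so r at y, i.e. Ryy.

□(□r → r)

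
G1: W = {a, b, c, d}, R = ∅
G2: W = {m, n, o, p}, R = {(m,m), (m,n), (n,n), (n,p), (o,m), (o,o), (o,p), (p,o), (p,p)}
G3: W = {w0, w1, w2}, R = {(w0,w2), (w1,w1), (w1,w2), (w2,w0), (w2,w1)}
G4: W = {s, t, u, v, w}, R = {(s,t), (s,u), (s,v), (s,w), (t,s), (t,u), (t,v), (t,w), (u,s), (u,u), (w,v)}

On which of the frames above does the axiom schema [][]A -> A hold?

G2, G3

This is the axiom for a generalized confluence (Geach) condition; its first-order frame correspondent is forall x exists w (x R^2 w & x = w).
G1: fails — at a but no w with aR²w and a=w.
G2: ✓.
G3: ✓.
G4: fails — at v but no w* with vR²w* and v=w*.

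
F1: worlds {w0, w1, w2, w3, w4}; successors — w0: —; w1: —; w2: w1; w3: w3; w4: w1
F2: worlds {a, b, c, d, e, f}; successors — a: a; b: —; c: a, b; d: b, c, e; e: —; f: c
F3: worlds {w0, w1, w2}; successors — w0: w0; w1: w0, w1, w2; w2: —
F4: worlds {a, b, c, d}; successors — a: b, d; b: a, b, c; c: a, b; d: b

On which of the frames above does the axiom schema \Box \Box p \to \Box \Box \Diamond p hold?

The schema corresponds to a generalized confluence (Geach) condition: \forall x \forall z (x R^2 z \to \exists w (x R^2 w \wedge zRw)).
F1: ✓.
F2: fails — dR²b but no w with dR²w and bRw.
F3: fails — w1R²w2 but no w with w1R²w and w2Rw.
F4: ✓.

F1, F4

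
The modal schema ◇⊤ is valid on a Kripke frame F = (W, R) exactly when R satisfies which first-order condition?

◇⊤ holds at w iff w has a successor, so frame-validity of ◇⊤ is exactly seriality. Equivalently via □A → ◇A:
Suppose □A→◇A is valid. At any x set V(A)=W. Then □A at x, so ◇A at x, so x has a successor.

seriality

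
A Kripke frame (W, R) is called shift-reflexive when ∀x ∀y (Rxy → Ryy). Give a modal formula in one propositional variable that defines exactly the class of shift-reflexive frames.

□(□ψ → ψ)

This is shift-reflexivity; the standard corresponding axiom is T□: □(□ψ → ψ).
Suppose □(□ψ→ψ) is valid. Take Rxy and set V(ψ)={w : Ryw}. Then at y, □ψ holds; since □(□ψ→ψ) at x, □ψ→ψ at y, so ψ at y, i.e. Ryy.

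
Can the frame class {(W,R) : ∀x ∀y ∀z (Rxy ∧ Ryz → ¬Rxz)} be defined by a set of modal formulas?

Any modally definable frame class is closed under surjective bounded morphisms.
The 5-cycle (worlds a,b,c,d,e with a→b→c→d→e→a) is intransitive. Mapping every world to a single reflexive point • is a surjective bounded morphism; the reflexive point is not intransitive (R••∧R•• but R••).
So the class is not modally definable.

No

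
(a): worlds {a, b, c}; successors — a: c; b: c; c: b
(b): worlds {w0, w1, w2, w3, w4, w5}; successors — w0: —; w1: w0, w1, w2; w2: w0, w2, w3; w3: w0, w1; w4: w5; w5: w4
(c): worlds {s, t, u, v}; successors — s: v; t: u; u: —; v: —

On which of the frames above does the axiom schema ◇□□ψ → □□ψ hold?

(c)

This is the axiom for a generalized confluence (Geach) condition; its first-order frame correspondent is ∀x ∀y ∀z ((xRy ∧ xR²z) → ∃w (yR²w ∧ z = w)).
(a): fails — aRc, aR²b but no w with cR²w and b=w.
(b): fails — w1Rw0, w1R²w0 but no w with w0R²w and w0=w.
(c): satisfies the condition.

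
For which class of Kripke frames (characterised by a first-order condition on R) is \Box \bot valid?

emptiness of R: \forall x \forall y \neg Rxy

□⊥ is valid iff no world has any successor (otherwise □⊥ fails at any world with one).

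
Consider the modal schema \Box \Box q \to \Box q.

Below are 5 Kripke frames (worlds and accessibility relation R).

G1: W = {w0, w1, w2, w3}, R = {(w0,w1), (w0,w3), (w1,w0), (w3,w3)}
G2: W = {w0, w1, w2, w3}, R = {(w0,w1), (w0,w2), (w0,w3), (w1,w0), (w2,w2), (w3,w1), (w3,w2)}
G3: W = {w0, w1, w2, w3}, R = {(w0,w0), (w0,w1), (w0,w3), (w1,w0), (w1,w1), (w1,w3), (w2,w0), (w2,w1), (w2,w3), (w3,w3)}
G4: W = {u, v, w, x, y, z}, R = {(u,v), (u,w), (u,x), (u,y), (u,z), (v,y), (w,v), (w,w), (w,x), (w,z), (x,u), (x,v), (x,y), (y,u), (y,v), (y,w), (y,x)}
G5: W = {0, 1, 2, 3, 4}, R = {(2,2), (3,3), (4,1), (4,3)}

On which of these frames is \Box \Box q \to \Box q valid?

G3

Frame correspondent (Sahlqvist): \forall x \forall y (Rxy \to \exists z (Rxz \wedge Rzy)) — i.e. density.
G1: fails — Rw0w1 but no z with Rw0z and Rzw1.
G2: fails — Rw1w0 but no z with Rw1z and Rzw0.
G3: ✓.
G4: fails — Rvy but no t with Rvt and Rty.
G5: fails — R41 but no z with R4z and Rz1.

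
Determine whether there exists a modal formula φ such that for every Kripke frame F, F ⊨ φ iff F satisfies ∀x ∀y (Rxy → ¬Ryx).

Not definable by any modal formula

Modal frame validity is preserved under surjective bounded morphisms.
The 3-cycle (worlds w0,w1,w2 with w0→w1→w2→w0) is asymmetric. Mapping every world to a single reflexive point • is a surjective bounded morphism, and the reflexive point is not asymmetric (R•• but asymmetry requires ¬R••).
So the class is not modally definable.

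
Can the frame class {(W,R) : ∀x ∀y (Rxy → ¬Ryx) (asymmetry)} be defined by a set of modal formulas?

If a class were modally definable it would be closed under surjective bounded morphisms (Goldblatt–Thomason).
The 4-cycle (worlds a,b,c,d with a→b→c→d→a) is asymmetric. Mapping every world to a single reflexive point • is a surjective bounded morphism, and the reflexive point is not asymmetric (R•• but asymmetry requires ¬R••).
So the class is not modally definable.

Not modally definable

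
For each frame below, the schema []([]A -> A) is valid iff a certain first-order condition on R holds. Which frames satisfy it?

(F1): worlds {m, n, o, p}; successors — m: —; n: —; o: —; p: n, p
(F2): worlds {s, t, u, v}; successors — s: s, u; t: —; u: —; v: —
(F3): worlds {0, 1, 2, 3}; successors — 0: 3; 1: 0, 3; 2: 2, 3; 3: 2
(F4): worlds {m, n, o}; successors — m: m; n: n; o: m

(F4)

The schema corresponds to shift-reflexivity: forall x forall y (Rxy -> Ryy).
(F1): fails — Rpn but not Rnn.
(F2): fails — Rsu but not Ruu.
(F3): fails — R10 but not R00.
(F4): holds.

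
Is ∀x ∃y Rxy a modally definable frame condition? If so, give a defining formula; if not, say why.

This is a Sahlqvist condition; the D axiom □q → ◇q defines it.
Suppose □q→◇q is valid. At any x set V(q)=W. Then □q at x, so ◇q at x, so x has a successor.

Yes, by □q → ◇q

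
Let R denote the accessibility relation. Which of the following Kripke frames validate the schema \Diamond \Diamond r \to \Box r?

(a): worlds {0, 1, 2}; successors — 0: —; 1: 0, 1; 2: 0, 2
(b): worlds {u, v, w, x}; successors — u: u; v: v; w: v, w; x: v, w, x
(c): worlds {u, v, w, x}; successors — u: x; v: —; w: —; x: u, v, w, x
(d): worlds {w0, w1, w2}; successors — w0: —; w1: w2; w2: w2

(d)

Frame correspondent (Sahlqvist): \forall x \forall y \forall z ((x R^2 y \wedge xRz) \to \exists w (y = w \wedge z = w)) — i.e. a generalized confluence (Geach) condition.
(a): fails — 1R²0, 1R1 but 0 ≠ 1.
(b): fails — wR²v, wRw but v ≠ w.
(c): fails — uR²u, uRx but u ≠ x.
(d): holds.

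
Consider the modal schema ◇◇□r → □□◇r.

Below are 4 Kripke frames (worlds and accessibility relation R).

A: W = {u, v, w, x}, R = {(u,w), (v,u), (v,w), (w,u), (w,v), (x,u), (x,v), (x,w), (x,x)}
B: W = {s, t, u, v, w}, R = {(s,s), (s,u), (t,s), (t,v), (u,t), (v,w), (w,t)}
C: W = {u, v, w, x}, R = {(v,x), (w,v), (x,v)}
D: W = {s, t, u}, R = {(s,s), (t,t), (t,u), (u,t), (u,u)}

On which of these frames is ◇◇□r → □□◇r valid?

C, D

Frame correspondent (Sahlqvist): ∀x ∀y ∀z ((xR²y ∧ xR²z) → ∃w (yRw ∧ zRw)) — i.e. a generalized confluence (Geach) condition.
A: fails — vR²u, vR²w but no t with uRt and wRt.
B: fails — sR²s, sR²u but no w* with sRw* and uRw*.
C: ✓.
D: ✓.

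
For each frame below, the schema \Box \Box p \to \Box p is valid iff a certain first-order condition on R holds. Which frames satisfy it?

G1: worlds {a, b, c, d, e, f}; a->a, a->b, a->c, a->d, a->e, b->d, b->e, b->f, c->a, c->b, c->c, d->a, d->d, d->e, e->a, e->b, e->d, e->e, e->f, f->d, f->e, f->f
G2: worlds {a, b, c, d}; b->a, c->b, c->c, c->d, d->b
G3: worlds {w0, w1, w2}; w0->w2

G1

Frame correspondent (Sahlqvist): \forall x \forall y (Rxy \to \exists z (Rxz \wedge Rzy)) — i.e. density.
G1: satisfies the condition.
G2: fails — Rba but no z with Rbz and Rza.
G3: fails — Rw0w2 but no z with Rw0z and Rzw2.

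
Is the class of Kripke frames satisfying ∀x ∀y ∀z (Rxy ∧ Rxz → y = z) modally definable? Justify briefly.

This is a Sahlqvist condition; the CD axiom ◇r → □r defines it.
Suppose ◇r→□r is valid. Take Rxy, Rxz and set V(r)={y}. Then ◇r at x, so □r at x, so r at z, i.e. z=y.

Yes — defined by ◇r → □r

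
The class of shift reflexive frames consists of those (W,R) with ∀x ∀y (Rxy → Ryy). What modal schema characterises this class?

□(□q → q)

The condition is shift-reflexivity. The T□ schema □(□q → q) defines it.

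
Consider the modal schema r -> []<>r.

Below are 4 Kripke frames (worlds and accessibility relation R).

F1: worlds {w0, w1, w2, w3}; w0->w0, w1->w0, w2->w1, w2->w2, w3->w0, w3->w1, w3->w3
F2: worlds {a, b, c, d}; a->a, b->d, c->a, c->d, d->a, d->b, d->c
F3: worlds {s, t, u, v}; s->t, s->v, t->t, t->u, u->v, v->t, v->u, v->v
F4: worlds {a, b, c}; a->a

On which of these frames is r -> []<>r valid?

F4

Frame correspondent (Sahlqvist): forall x forall y (Rxy -> Ryx) — i.e. symmetry.
F1: fails — Rw1w0 but not Rw0w1.
F2: fails — Rca but not Rac.
F3: fails — Rvt but not Rtv.
F4: condition met.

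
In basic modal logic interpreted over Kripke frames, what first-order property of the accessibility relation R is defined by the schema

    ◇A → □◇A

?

the Euclidean property

This is the 5 axiom.
It corresponds to the Euclidean property: ∀x ∀y ∀z (Rxy ∧ Rxz → Ryz).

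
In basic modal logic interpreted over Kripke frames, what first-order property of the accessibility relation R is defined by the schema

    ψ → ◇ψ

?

reflexivity: ∀x Rxx

This is frame-equivalent to □ψ → ψ (substitute ¬ψ for ψ and contrapose).
Suppose □ψ→ψ is valid. At any x set V(ψ)={w : Rxw}. Then □ψ holds at x, so ψ holds at x, i.e. Rxx.
Conversely, any frame satisfying ∀x Rxx validates the schema.
Frame condition: ∀x Rxx.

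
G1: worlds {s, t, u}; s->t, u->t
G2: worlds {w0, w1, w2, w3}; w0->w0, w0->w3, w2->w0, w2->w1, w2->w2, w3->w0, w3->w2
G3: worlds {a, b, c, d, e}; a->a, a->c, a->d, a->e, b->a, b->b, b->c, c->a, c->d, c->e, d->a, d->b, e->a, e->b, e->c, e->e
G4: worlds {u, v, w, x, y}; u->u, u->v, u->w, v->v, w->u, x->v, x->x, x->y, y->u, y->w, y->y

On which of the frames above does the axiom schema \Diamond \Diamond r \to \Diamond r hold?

The schema corresponds to transitivity: \forall x \forall y \forall z (Rxy \wedge Ryz \to Rxz).
G1: condition met.
G2: fails — Rw3w2 and Rw2w1 but not Rw3w1.
G3: fails — Rbc and Rcd but not Rbd.
G4: fails — Rwu and Ruv but not Rwv.
Valid on: G1.

G1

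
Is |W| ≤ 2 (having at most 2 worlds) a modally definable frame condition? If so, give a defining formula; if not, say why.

If a class were modally definable it would be closed under disjoint unions (Goldblatt–Thomason).
Any modal formula valid on each of 3 disjoint one-world frames is valid on their disjoint union (validity is preserved under disjoint unions). Each one-world frame has |W|=1≤2, but the union has |W|=3.
So no modal formula (or set of formulas) defines exactly the |W|≤2 frames.

Not definable by any modal formula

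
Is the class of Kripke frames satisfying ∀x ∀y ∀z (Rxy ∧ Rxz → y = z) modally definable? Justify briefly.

This is a Sahlqvist condition; the CD axiom ◇r → □r defines it.
Suppose ◇r→□r is valid. Take Rxy, Rxz and set V(r)={y}. Then ◇r at x, so □r at x, so r at z, i.e. z=y.

Definable; ◇r → □r defines it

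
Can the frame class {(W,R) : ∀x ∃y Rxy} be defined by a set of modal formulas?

Definable; □q → ◇q defines it

The condition is seriality. A defining modal formula is □q → ◇q.
Suppose □q→◇q is valid. At any x set V(q)=W. Then □q at x, so ◇q at x, so x has a successor.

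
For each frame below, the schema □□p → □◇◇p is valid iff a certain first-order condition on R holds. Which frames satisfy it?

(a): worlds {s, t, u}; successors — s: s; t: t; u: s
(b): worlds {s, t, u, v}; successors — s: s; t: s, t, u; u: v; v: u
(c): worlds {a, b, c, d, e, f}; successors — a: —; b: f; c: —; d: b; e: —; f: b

The schema corresponds to a generalized confluence (Geach) condition: ∀x ∀z (xRz → ∃w (xR²w ∧ zR²w)).
(a): satisfies the condition.
(b): fails — uRv but no w with uR²w and vR²w.
(c): fails — bRf but no w with bR²w and fR²w.
Valid on: (a).

(a)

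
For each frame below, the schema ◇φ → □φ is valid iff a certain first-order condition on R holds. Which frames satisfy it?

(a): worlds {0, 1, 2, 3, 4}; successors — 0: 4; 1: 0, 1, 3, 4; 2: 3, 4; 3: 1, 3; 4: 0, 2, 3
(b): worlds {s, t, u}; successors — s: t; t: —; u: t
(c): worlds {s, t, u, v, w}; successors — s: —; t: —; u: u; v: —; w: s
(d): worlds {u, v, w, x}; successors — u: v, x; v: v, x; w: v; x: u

(b), (c)

The schema corresponds to partial functionality: ∀x ∀y ∀z (Rxy ∧ Rxz → y = z).
(a): fails — 1 sees both 0 and 1.
(b): satisfies the condition.
(c): satisfies the condition.
(d): fails — u sees both v and x.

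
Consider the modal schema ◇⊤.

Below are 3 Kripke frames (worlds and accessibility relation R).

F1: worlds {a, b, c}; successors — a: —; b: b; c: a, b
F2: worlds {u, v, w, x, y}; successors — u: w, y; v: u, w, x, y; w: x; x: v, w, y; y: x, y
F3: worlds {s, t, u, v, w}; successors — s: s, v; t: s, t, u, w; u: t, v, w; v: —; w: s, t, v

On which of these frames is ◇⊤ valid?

The schema corresponds to seriality: ∀x ∃y Rxy.
F1: fails — world a has no successor.
F2: ✓.
F3: fails — world v has no successor.
Valid on: F2.

F2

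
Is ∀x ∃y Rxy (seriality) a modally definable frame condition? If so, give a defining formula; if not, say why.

Yes — defined by □q → ◇q

Yes: it is seriality, defined by the D schema □q → ◇q.
Suppose □q→◇q is valid. At any x set V(q)=W. Then □q at x, so ◇q at x, so x has a successor.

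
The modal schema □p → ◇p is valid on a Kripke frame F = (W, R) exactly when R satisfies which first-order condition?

seriality: ∀x ∃y Rxy

Suppose □p→◇p is valid. At any x set V(p)=W. Then □p at x, so ◇p at x, so x has a successor.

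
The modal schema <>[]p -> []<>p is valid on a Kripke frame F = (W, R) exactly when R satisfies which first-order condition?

Convergence

Suppose ◇□p→□◇p is valid. Take Rxy, Rxz and set V(p)={w : Ryw}. Then □p at y so ◇□p at x, so □◇p at x, so ◇p at z, giving w with Rzw and Ryw.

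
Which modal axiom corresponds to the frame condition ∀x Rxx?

□s → s

A defining formula is □s → s (the T axiom).
Suppose □s→s is valid. At any x set V(s)={w : Rxw}. Then □s holds at x, so s holds at x, i.e. Rxx.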